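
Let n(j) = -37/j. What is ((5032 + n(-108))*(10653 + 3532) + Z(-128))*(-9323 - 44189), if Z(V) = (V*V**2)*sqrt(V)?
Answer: -103136998086490/27 + 897782382592*I*sqrt(2) ≈ -3.8199e+12 + 1.2697e+12*I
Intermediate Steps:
Z(V) = V**(7/2) (Z(V) = V**3*sqrt(V) = V**(7/2))
((5032 + n(-108))*(10653 + 3532) + Z(-128))*(-9323 - 44189) = ((5032 - 37/(-108))*(10653 + 3532) + (-128)**(7/2))*(-9323 - 44189) = ((5032 - 37*(-1/108))*14185 - 16777216*I*sqrt(2))*(-53512) = ((5032 + 37/108)*14185 - 16777216*I*sqrt(2))*(-53512) = ((543493/108)*14185 - 16777216*I*sqrt(2))*(-53512) = (7709448205/108 - 16777216*I*sqrt(2))*(-53512) = -103136998086490/27 + 897782382592*I*sqrt(2)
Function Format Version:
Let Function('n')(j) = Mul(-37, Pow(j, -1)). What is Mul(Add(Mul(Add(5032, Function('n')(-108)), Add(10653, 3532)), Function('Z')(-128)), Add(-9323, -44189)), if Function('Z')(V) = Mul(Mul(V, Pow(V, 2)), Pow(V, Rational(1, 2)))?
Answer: Add(Rational(-103136998086490, 27), Mul(897782382592, I, Pow(2, Rational(1, 2)))) ≈ Add(-3.8199e+12, Mul(1.2697e+12, I))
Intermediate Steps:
Function('Z')(V) = Pow(V, Rational(7, 2)) (Function('Z')(V) = Mul(Pow(V, 3), Pow(V, Rational(1, 2))) = Pow(V, Rational(7, 2)))
Mul(Add(Mul(Add(5032, Function('n')(-108)), Add(10653, 3532)), Function('Z')(-128)), Add(-9323, -44189)) = Mul(Add(Mul(Add(5032, Mul(-37, Pow(-108, -1))), Add(10653, 3532)), Pow(-128, Rational(7, 2))), Add(-9323, -44189)) = Mul(Add(Mul(Add(5032, Mul(-37, Rational(-1, 108))), 14185), Mul(-16777216, I, Pow(2, Rational(1, 2)))), -53512) = Mul(Add(Mul(Add(5032, Rational(37, 108)), 14185), Mul(-16777216, I, Pow(2, Rational(1, 2)))), -53512) = Mul(Add(Mul(Rational(543493, 108), 14185), Mul(-16777216, I, Pow(2, Rational(1, 2)))), -53512) = Mul(Add(Rational(7709448205, 108), Mul(-16777216, I, Pow(2, Rational(1, 2)))), -53512) = Add(Rational(-103136998086490, 27), Mul(897782382592, I, Pow(2, Rational(1, 2))))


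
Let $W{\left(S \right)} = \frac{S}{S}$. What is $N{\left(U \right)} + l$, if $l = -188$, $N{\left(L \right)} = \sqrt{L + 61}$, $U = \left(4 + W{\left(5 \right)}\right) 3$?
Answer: $-188 + 2 \sqrt{19} \approx -179.28$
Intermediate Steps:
$W{\left(S \right)} = 1$
$U = 15$ ($U = \left(4 + 1\right) 3 = 5 \cdot 3 = 15$)
$N{\left(L \right)} = \sqrt{61 + L}$
$N{\left(U \right)} + l = \sqrt{61 + 15} - 188 = \sqrt{76} - 188 = 2 \sqrt{19} - 188 = -188 + 2 \sqrt{19}$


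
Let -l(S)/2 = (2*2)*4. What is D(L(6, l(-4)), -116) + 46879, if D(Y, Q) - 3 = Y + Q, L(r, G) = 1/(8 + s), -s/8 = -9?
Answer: 3741281/80 ≈ 46766.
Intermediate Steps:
s = 72 (s = -8*(-9) = 72)
l(S) = -32 (l(S) = -2*2*2*4 = -8*4 = -2*16 = -32)
L(r, G) = 1/80 (L(r, G) = 1/(8 + 72) = 1/80)
D(Y, Q) = 3 + Q + Y (D(Y, Q) = 3 + (Y + Q) = 3 + (Q + Y) = 3 + Q + Y)
D(L(6, l(-4)), -116) + 46879 = (3 - 116 + 1/80) + 46879 = -9039/80 + 46879 = 3741281/80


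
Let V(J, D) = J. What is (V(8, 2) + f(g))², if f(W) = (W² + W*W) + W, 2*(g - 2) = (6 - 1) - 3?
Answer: 841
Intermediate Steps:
g = 3 (g = 2 + ((6 - 1) - 3)/2 = 2 + (5 - 3)/2 = 2 + (½)*2 = 2 + 1 = 3)
f(W) = W + 2*W² (f(W) = (W² + W²) + W = 2*W² + W = W + 2*W²)
(V(8, 2) + f(g))² = (8 + 3*(1 + 2*3))² = (8 + 3*(1 + 6))² = (8 + 3*7)² = (8 + 21)² = 29² = 841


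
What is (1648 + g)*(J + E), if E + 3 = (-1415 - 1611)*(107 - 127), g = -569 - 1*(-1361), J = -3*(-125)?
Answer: 148576480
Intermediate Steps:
J = 375
g = 792 (g = -569 + 1361 = 792)
E = 60517 (E = -3 + (-1415 - 1611)*(107 - 127) = -3 - 3026*(-20) = -3 + 60520 = 60517)
(1648 + g)*(J + E) = (1648 + 792)*(375 + 60517) = 2440*60892 = 148576480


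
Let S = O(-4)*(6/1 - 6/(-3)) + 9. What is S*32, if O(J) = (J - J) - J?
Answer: 1312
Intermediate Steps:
O(J) = -J (O(J) = 0 - J = -J)
S = 41 (S = (-1*(-4))*(6/1 - 6/(-3)) + 9 = 4*(6*1 - 6*(-1/3)) + 9 = 4*(6 + 2) + 9 = 4*8 + 9 = 32 + 9 = 41)
S*32 = 41*32 = 1312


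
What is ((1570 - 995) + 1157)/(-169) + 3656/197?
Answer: 276660/33293 ≈ 8.3099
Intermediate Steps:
((1570 - 995) + 1157)/(-169) + 3656/197 = (575 + 1157)*(-1/169) + 3656*(1/197) = 1732*(-1/169) + 3656/197 = -1732/169 + 3656/197 = 276660/33293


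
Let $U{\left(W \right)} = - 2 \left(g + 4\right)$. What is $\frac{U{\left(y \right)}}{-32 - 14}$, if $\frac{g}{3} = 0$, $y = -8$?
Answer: $\frac{4}{23} \approx 0.17391$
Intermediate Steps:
$g = 0$ ($g = 3 \cdot 0 = 0$)
$U{\left(W \right)} = -8$ ($U{\left(W \right)} = - 2 \left(0 + 4\right) = \left(-2\right) 4 = -8$)
$\frac{U{\left(y \right)}}{-32 - 14} = \frac{1}{-32 - 14} \left(-8\right) = \frac{1}{-46} \left(-8\right) = \left(- \frac{1}{46}\right) \left(-8\right) = \frac{4}{23}$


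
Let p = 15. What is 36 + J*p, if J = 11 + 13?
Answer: 396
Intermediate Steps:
J = 24
36 + J*p = 36 + 24*15 = 36 + 360 = 396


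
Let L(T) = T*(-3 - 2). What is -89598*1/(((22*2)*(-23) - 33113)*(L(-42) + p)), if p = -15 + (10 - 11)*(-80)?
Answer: 29866/3128125 ≈ 0.0095476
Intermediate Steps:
L(T) = -5*T (L(T) = T*(-5) = -5*T)
p = 65 (p = -15 - 1*(-80) = -15 + 80 = 65)
-89598*1/(((22*2)*(-23) - 33113)*(L(-42) + p)) = -89598*1/((-5*(-42) + 65)*((22*2)*(-23) - 33113)) = -89598*1/((210 + 65)*(44*(-23) - 33113)) = -89598*1/(275*(-1012 - 33113)) = -89598/((-34125*275)) = -89598/(-9384375) = -89598*(-1/9384375) = 29866/3128125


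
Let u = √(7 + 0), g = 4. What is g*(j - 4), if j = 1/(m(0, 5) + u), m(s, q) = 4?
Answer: -128/9 - 4*√7/9 ≈ -15.398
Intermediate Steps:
u = √7 ≈ 2.6458
j = 1/(4 + √7) ≈ 0.15047
g*(j - 4) = 4*((4/9 - √7/9) - 4) = 4*(-32/9 - √7/9) = -128/9 - 4*√7/9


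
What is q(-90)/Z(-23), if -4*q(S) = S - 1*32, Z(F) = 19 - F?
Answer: 61/84 ≈ 0.72619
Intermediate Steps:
q(S) = 8 - S/4 (q(S) = -(S - 1*32)/4 = -(S - 32)/4 = -(-32 + S)/4 = 8 - S/4)
q(-90)/Z(-23) = (8 - ¼*(-90))/(19 - 1*(-23)) = (8 + 45/2)/(19 + 23) = (61/2)/42 = (61/2)*(1/42) = 61/84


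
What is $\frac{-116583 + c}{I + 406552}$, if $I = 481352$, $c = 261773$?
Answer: $\frac{72595}{443952} \approx 0.16352$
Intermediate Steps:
$\frac{-116583 + c}{I + 406552} = \frac{-116583 + 261773}{481352 + 406552} = \frac{145190}{887904} = 145190 \cdot \frac{1}{887904} = \frac{72595}{443952}$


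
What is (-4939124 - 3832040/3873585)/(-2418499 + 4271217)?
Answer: -1913212047158/717666065403 ≈ -2.6659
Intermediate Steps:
(-4939124 - 3832040/3873585)/(-2418499 + 4271217) = (-4939124 - 3832040*1/3873585)/1852718 = (-4939124 - 766408/774717)*(1/1852718) = -3826424094316/774717*1/1852718 = -1913212047158/717666065403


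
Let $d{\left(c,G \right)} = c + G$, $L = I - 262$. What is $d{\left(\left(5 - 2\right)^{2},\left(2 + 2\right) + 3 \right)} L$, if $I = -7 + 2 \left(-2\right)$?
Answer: $-4368$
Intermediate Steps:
$I = -11$ ($I = -7 - 4 = -11$)
$L = -273$ ($L = -11 - 262 = -273$)
$d{\left(c,G \right)} = G + c$
$d{\left(\left(5 - 2\right)^{2},\left(2 + 2\right) + 3 \right)} L = \left(\left(\left(2 + 2\right) + 3\right) + \left(5 - 2\right)^{2}\right) \left(-273\right) = \left(\left(4 + 3\right) + 3^{2}\right) \left(-273\right) = \left(7 + 9\right) \left(-273\right) = 16 \left(-273\right) = -4368$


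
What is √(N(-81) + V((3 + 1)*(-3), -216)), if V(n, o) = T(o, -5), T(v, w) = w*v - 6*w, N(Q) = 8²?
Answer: √1174 ≈ 34.264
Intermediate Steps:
N(Q) = 64
T(v, w) = -6*w + v*w (T(v, w) = v*w - 6*w = -6*w + v*w)
V(n, o) = 30 - 5*o (V(n, o) = -5*(-6 + o) = 30 - 5*o)
√(N(-81) + V((3 + 1)*(-3), -216)) = √(64 + (30 - 5*(-216))) = √(64 + (30 + 1080)) = √(64 + 1110) = √1174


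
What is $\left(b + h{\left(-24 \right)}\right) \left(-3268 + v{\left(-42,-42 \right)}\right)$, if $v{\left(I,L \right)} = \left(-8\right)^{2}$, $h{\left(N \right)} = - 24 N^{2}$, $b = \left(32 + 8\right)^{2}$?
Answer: $39165696$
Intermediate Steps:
$b = 1600$ ($b = 40^{2} = 1600$)
$v{\left(I,L \right)} = 64$
$\left(b + h{\left(-24 \right)}\right) \left(-3268 + v{\left(-42,-42 \right)}\right) = \left(1600 - 24 \left(-24\right)^{2}\right) \left(-3268 + 64\right) = \left(1600 - 13824\right) \left(-3204\right) = \left(-12224\right) \left(-3204\right) = 39165696$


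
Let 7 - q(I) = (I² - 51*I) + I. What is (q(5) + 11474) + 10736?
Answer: 22442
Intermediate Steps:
q(I) = 7 - I² + 50*I (q(I) = 7 - ((I² - 51*I) + I) = 7 - (I² - 50*I) = 7 + (-I² + 50*I) = 7 - I² + 50*I)
(q(5) + 11474) + 10736 = ((7 - 1*5² + 50*5) + 11474) + 10736 = ((7 - 1*25 + 250) + 11474) + 10736 = ((7 - 25 + 250) + 11474) + 10736 = (232 + 11474) + 10736 = 11706 + 10736 = 22442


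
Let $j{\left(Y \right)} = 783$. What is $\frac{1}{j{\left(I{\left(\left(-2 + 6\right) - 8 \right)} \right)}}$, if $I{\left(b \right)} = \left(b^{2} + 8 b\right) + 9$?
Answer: $\frac{1}{783} \approx 0.0012771$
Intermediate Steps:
$I{\left(b \right)} = 9 + b^{2} + 8 b$
$\frac{1}{j{\left(I{\left(\left(-2 + 6\right) - 8 \right)} \right)}} = \frac{1}{783}$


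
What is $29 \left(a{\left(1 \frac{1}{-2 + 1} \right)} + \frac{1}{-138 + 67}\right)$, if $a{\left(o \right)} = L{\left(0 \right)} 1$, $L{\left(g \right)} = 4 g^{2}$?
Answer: $- \frac{29}{71} \approx -0.40845$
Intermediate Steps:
$a{\left(o \right)} = 0$ ($a{\left(o \right)} = 4 \cdot 0^{2} \cdot 1 = 4 \cdot 0 \cdot 1 = 0 \cdot 1 = 0$)
$29 \left(a{\left(1 \frac{1}{-2 + 1} \right)} + \frac{1}{-138 + 67}\right) = 29 \left(0 + \frac{1}{-138 + 67}\right) = 29 \left(0 + \frac{1}{-71}\right) = 29 \left(0 - \frac{1}{71}\right) = 29 \left(- \frac{1}{71}\right) = - \frac{29}{71}$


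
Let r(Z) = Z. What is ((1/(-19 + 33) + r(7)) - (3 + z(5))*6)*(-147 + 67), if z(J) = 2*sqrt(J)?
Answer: 6120/7 + 960*sqrt(5) ≈ 3020.9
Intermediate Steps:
((1/(-19 + 33) + r(7)) - (3 + z(5))*6)*(-147 + 67) = ((1/(-19 + 33) + 7) - (3 + 2*sqrt(5))*6)*(-147 + 67) = ((1/14 + 7) - (18 + 12*sqrt(5)))*(-80) = ((1/14 + 7) + (-18 - 12*sqrt(5)))*(-80) = (99/14 + (-18 - 12*sqrt(5)))*(-80) = (-153/14 - 12*sqrt(5))*(-80) = 6120/7 + 960*sqrt(5)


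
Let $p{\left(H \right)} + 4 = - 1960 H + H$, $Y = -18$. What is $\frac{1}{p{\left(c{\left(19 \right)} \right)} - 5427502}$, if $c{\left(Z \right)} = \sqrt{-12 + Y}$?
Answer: $\frac{i}{- 5427506 i + 1959 \sqrt{30}} \approx -1.8425 \cdot 10^{-7} + 3.6424 \cdot 10^{-10} i$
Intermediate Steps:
$c{\left(Z \right)} = i \sqrt{30}$ ($c{\left(Z \right)} = \sqrt{-12 - 18} = \sqrt{-30} = i \sqrt{30}$)
$p{\left(H \right)} = -4 - 1959 H$ ($p{\left(H \right)} = -4 + \left(- 1960 H + H\right) = -4 - 1959 H$)
$\frac{1}{p{\left(c{\left(19 \right)} \right)} - 5427502} = \frac{1}{\left(-4 - 1959 i \sqrt{30}\right) - 5427502} = \frac{1}{-5427506 - 1959 i \sqrt{30}}$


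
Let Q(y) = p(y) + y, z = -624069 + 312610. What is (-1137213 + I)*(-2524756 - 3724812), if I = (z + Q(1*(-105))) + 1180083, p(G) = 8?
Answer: 1679171427648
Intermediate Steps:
z = -311459
Q(y) = 8 + y
I = 868527 (I = (-311459 + (8 + 1*(-105))) + 1180083 = (-311459 + (8 - 105)) + 1180083 = (-311459 - 97) + 1180083 = -311556 + 1180083 = 868527)
(-1137213 + I)*(-2524756 - 3724812) = (-1137213 + 868527)*(-2524756 - 3724812) = -268686*(-6249568) = 1679171427648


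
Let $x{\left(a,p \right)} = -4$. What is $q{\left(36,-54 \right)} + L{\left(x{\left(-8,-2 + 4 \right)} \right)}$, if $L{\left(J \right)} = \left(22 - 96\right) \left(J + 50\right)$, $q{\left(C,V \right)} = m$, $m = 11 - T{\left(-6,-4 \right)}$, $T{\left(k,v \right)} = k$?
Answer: $-3387$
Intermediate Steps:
$m = 17$ ($m = 11 - -6 = 11 + 6 = 17$)
$q{\left(C,V \right)} = 17$
$L{\left(J \right)} = -3700 - 74 J$ ($L{\left(J \right)} = - 74 \left(50 + J\right) = -3700 - 74 J$)
$q{\left(36,-54 \right)} + L{\left(x{\left(-8,-2 + 4 \right)} \right)} = 17 - 3404 = -3387$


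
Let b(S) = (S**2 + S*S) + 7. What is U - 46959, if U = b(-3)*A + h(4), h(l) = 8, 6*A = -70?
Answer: -141728/3 ≈ -47243.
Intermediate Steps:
A = -35/3 (A = (1/6)*(-70) = -35/3 ≈ -11.667)
b(S) = 7 + 2*S**2 (b(S) = (S**2 + S**2) + 7 = 2*S**2 + 7 = 7 + 2*S**2)
U = -851/3 (U = (7 + 2*(-3)**2)*(-35/3) + 8 = (7 + 2*9)*(-35/3) + 8 = (7 + 18)*(-35/3) + 8 = 25*(-35/3) + 8 = -875/3 + 8 = -851/3 ≈ -283.67)
U - 46959 = -851/3 - 46959 = -141728/3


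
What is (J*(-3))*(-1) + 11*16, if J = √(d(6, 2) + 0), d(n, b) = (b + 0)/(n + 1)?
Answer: 176 + 3*√14/7 ≈ 177.60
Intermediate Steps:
d(n, b) = b/(1 + n)
J = √14/7 (J = √(2/(1 + 6) + 0) = √(2/7 + 0) = √(2/7) = √14/7 ≈ 0.53452)
(J*(-3))*(-1) + 11*16 = ((√14/7)*(-3))*(-1) + 11*16 = -3*√14/7*(-1) + 176 = 3*√14/7 + 176 = 176 + 3*√14/7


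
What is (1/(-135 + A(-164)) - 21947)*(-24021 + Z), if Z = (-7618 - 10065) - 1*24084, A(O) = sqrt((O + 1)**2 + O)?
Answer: 590533893455/409 - 16447*sqrt(26405)/2045 ≈ 1.4438e+9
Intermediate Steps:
A(O) = sqrt(O + (1 + O)**2) (A(O) = sqrt((1 + O)**2 + O) = sqrt(O + (1 + O)**2))
Z = -41767 (Z = -17683 - 24084 = -41767)
(1/(-135 + A(-164)) - 21947)*(-24021 + Z) = (1/(-135 + sqrt(-164 + (1 - 164)**2)) - 21947)*(-24021 - 41767) = (1/(-135 + sqrt(-164 + (-163)**2)) - 21947)*(-65788) = (1/(-135 + sqrt(-164 + 26569)) - 21947)*(-65788) = (1/(-135 + sqrt(26405)) - 21947)*(-65788) = (-21947 + 1/(-135 + sqrt(26405)))*(-65788) = 1443849236 - 65788/(-135 + sqrt(26405))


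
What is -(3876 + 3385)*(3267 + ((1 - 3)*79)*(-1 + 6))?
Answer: -17985497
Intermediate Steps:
-(3876 + 3385)*(3267 + ((1 - 3)*79)*(-1 + 6)) = -7261*(3267 - 2*79*5) = -7261*(3267 - 158*5) = -7261*(3267 - 790) = -7261*2477 = -1*17985497 = -17985497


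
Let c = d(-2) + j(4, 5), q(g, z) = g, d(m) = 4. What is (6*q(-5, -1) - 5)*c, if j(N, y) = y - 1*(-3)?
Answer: -420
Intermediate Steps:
j(N, y) = 3 + y (j(N, y) = y + 3 = 3 + y)
c = 12 (c = 4 + (3 + 5) = 4 + 8 = 12)
(6*q(-5, -1) - 5)*c = (6*(-5) - 5)*12 = (-30 - 5)*12 = -35*12 = -420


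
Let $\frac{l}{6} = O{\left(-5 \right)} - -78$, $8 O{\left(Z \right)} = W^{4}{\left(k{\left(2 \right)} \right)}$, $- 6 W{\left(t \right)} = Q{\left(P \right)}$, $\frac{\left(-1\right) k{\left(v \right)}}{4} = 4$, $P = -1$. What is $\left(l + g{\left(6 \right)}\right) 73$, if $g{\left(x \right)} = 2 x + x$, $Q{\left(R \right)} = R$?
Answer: $\frac{61306057}{1728} \approx 35478.0$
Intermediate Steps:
$k{\left(v \right)} = -16$ ($k{\left(v \right)} = \left(-4\right) 4 = -16$)
$W{\left(t \right)} = \frac{1}{6}$ ($W{\left(t \right)} = \left(- \frac{1}{6}\right) \left(-1\right) = \frac{1}{6}$)
$g{\left(x \right)} = 3 x$
$O{\left(Z \right)} = \frac{1}{10368}$ ($O{\left(Z \right)} = \frac{1}{8 \cdot 1296} = \frac{1}{8} \cdot \frac{1}{1296} = \frac{1}{10368}$)
$l = \frac{808705}{1728}$ ($l = 6 \left(\frac{1}{10368} - -78\right) = 6 \left(\frac{1}{10368} + 78\right) = 6 \cdot \frac{808705}{10368} = \frac{808705}{1728} \approx 468.0$)
$\left(l + g{\left(6 \right)}\right) 73 = \left(\frac{808705}{1728} + 3 \cdot 6\right) 73 = \left(\frac{808705}{1728} + 18\right) 73 = \frac{839809}{1728} \cdot 73 = \frac{61306057}{1728}$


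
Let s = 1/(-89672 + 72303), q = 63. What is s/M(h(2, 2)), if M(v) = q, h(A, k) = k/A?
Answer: -1/1094247 ≈ -9.1387e-7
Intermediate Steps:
s = -1/17369 (s = 1/(-17369) = -1/17369 ≈ -5.7574e-5)
M(v) = 63
s/M(h(2, 2)) = -1/17369/63 = -1/17369*1/63 = -1/1094247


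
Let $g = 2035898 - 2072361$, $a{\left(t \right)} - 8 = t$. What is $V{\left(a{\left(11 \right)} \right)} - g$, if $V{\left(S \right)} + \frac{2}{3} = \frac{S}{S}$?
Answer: $\frac{109390}{3} \approx 36463.0$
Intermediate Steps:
$a{\left(t \right)} = 8 + t$
$V{\left(S \right)} = \frac{1}{3}$ ($V{\left(S \right)} = - \frac{2}{3} + \frac{S}{S} = - \frac{2}{3} + 1 = \frac{1}{3}$)
$g = -36463$
$V{\left(a{\left(11 \right)} \right)} - g = \frac{1}{3} - -36463 = \frac{1}{3} + 36463 = \frac{109390}{3}$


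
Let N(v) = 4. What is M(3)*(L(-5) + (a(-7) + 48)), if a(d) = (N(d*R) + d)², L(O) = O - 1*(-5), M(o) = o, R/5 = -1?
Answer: 171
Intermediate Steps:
R = -5 (R = 5*(-1) = -5)
L(O) = 5 + O (L(O) = O + 5 = 5 + O)
a(d) = (4 + d)²
M(3)*(L(-5) + (a(-7) + 48)) = 3*((5 - 5) + ((4 - 7)² + 48)) = 3*(0 + ((-3)² + 48)) = 3*(0 + (9 + 48)) = 3*(0 + 57) = 3*57 = 171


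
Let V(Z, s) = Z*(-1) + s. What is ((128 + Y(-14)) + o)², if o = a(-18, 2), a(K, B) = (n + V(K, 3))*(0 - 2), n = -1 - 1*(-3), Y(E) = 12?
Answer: 8836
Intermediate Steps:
V(Z, s) = s - Z (V(Z, s) = -Z + s = s - Z)
n = 2 (n = -1 + 3 = 2)
a(K, B) = -10 + 2*K (a(K, B) = (2 + (3 - K))*(0 - 2) = (5 - K)*(-2) = -10 + 2*K)
o = -46 (o = -10 + 2*(-18) = -10 - 36 = -46)
((128 + Y(-14)) + o)² = ((128 + 12) - 46)² = (140 - 46)² = 94² = 8836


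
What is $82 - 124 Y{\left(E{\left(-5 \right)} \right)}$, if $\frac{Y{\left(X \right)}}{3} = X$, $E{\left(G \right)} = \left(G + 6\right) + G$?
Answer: $1570$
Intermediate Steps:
$E{\left(G \right)} = 6 + 2 G$ ($E{\left(G \right)} = \left(6 + G\right) + G = 6 + 2 G$)
$Y{\left(X \right)} = 3 X$
$82 - 124 Y{\left(E{\left(-5 \right)} \right)} = 82 - 124 \cdot 3 \left(6 + 2 \left(-5\right)\right) = 82 - 124 \cdot 3 \left(6 - 10\right) = 82 - 124 \cdot 3 \left(-4\right) = 82 - -1488 = 82 + 1488 = 1570$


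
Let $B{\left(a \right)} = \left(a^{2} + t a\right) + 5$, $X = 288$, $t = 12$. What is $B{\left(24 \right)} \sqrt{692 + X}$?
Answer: $12166 \sqrt{5} \approx 27204.0$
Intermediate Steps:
$B{\left(a \right)} = 5 + a^{2} + 12 a$ ($B{\left(a \right)} = \left(a^{2} + 12 a\right) + 5 = 5 + a^{2} + 12 a$)
$B{\left(24 \right)} \sqrt{692 + X} = \left(5 + 24^{2} + 12 \cdot 24\right) \sqrt{692 + 288} = \left(5 + 576 + 288\right) \sqrt{980} = 869 \cdot 14 \sqrt{5} = 12166 \sqrt{5}$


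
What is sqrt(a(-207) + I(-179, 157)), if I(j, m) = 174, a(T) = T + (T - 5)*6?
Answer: 3*I*sqrt(145) ≈ 36.125*I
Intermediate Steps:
a(T) = -30 + 7*T (a(T) = T + (-5 + T)*6 = T + (-30 + 6*T) = -30 + 7*T)
sqrt(a(-207) + I(-179, 157)) = sqrt((-30 + 7*(-207)) + 174) = sqrt((-30 - 1449) + 174) = sqrt(-1479 + 174) = sqrt(-1305) = 3*I*sqrt(145)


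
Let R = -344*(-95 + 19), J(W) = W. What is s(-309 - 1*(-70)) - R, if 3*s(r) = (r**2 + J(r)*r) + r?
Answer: 11857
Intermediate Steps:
R = 26144 (R = -344*(-76) = 26144)
s(r) = r/3 + 2*r**2/3 (s(r) = ((r**2 + r*r) + r)/3 = ((r**2 + r**2) + r)/3 = (2*r**2 + r)/3 = (r + 2*r**2)/3 = r/3 + 2*r**2/3)
s(-309 - 1*(-70)) - R = (-309 - 1*(-70))*(1 + 2*(-309 - 1*(-70)))/3 - 1*26144 = (-309 + 70)*(1 + 2*(-309 + 70))/3 - 26144 = (1/3)*(-239)*(1 + 2*(-239)) - 26144 = (1/3)*(-239)*(1 - 478) - 26144 = (1/3)*(-239)*(-477) - 26144 = 38001 - 26144 = 11857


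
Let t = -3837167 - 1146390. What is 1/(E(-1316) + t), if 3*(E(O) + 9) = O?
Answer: -3/14952014 ≈ -2.0064e-7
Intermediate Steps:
t = -4983557
E(O) = -9 + O/3
1/(E(-1316) + t) = 1/((-9 + (⅓)*(-1316)) - 4983557) = 1/((-9 - 1316/3) - 4983557) = 1/(-1343/3 - 4983557) = 1/(-14952014/3) = -3/14952014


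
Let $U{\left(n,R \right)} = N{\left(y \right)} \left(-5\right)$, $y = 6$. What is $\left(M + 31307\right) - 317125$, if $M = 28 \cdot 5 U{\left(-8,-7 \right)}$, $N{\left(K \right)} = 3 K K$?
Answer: $-361418$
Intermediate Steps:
$N{\left(K \right)} = 3 K^{2}$
$U{\left(n,R \right)} = -540$ ($U{\left(n,R \right)} = 3 \cdot 6^{2} \left(-5\right) = 3 \cdot 36 \left(-5\right) = 108 \left(-5\right) = -540$)
$M = -75600$ ($M = 28 \cdot 5 \left(-540\right) = 140 \left(-540\right) = -75600$)
$\left(M + 31307\right) - 317125 = \left(-75600 + 31307\right) - 317125 = -44293 - 317125 = -361418$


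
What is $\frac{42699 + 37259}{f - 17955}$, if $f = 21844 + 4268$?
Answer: $\frac{79958}{8157} \approx 9.8024$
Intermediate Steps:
$f = 26112$
$\frac{42699 + 37259}{f - 17955} = \frac{42699 + 37259}{26112 - 17955} = \frac{79958}{8157}$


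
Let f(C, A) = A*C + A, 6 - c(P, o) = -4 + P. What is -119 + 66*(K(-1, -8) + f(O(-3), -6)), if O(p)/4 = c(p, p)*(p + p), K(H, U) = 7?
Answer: 123499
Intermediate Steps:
c(P, o) = 10 - P (c(P, o) = 6 - (-4 + P) = 6 + (4 - P) = 10 - P)
O(p) = 8*p*(10 - p) (O(p) = 4*((10 - p)*(p + p)) = 4*((10 - p)*(2*p)) = 4*(2*p*(10 - p)) = 8*p*(10 - p))
f(C, A) = A + A*C
-119 + 66*(K(-1, -8) + f(O(-3), -6)) = -119 + 66*(7 - 6*(1 + 8*(-3)*(10 - 1*(-3)))) = -119 + 66*(7 - 6*(1 + 8*(-3)*(10 + 3))) = -119 + 66*(7 - 6*(1 + 8*(-3)*13)) = -119 + 66*(7 - 6*(1 - 312)) = -119 + 66*(7 - 6*(-311)) = -119 + 66*(7 + 1866) = -119 + 66*1873 = -119 + 123618 = 123499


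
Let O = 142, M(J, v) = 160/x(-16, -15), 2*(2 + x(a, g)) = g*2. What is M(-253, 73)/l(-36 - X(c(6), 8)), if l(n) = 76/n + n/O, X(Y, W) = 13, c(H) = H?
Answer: 1113280/224281 ≈ 4.9638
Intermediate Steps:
x(a, g) = -2 + g (x(a, g) = -2 + (g*2)/2 = -2 + (2*g)/2 = -2 + g)
M(J, v) = -160/17 (M(J, v) = 160/(-2 - 15) = 160/(-17) = 160*(-1/17) = -160/17)
l(n) = 76/n + n/142
M(-253, 73)/l(-36 - X(c(6), 8)) = -160/(17*(76/(-36 - 1*13) + (-36 - 1*13)/142)) = -160/(17*(76/(-36 - 13) + (-36 - 13)/142)) = -160/(17*(76/(-49) + (1/142)*(-49))) = -160/(17*(76*(-1/49) - 49/142)) = -160/(17*(-76/49 - 49/142)) = -160/(17*(-13193/6958)) = -160/17*(-6958/13193) = 1113280/224281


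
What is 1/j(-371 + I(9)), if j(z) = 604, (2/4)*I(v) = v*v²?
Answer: 1/604 ≈ 0.0016556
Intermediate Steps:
I(v) = 2*v³ (I(v) = 2*(v*v²) = 2*v³)
1/j(-371 + I(9)) = 1/604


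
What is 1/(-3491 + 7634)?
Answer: 1/4143 ≈ 0.00024137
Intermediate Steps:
1/(-3491 + 7634) = 1/4143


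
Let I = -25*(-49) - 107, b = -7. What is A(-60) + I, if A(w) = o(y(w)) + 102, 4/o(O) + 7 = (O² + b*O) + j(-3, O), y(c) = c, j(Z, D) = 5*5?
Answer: 2463182/2019 ≈ 1220.0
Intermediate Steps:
j(Z, D) = 25
o(O) = 4/(18 + O² - 7*O) (o(O) = 4/(-7 + ((O² - 7*O) + 25)) = 4/(-7 + (25 + O² - 7*O)) = 4/(18 + O² - 7*O))
A(w) = 102 + 4/(18 + w² - 7*w) (A(w) = 4/(18 + w² - 7*w) + 102 = 102 + 4/(18 + w² - 7*w))
I = 1118 (I = 1225 - 107 = 1118)
A(-60) + I = 2*(920 - 357*(-60) + 51*(-60)²)/(18 + (-60)² - 7*(-60)) + 1118 = 2*(920 + 21420 + 51*3600)/(18 + 3600 + 420) + 1118 = 2*(920 + 21420 + 183600)/4038 + 1118 = 2*(1/4038)*205940 + 1118 = 205940/2019 + 1118 = 2463182/2019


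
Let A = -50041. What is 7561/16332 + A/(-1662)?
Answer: 138305999/4523964 ≈ 30.572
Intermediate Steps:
7561/16332 + A/(-1662) = 7561/16332 - 50041/(-1662) = 7561*(1/16332) - 50041*(-1/1662) = 7561/16332 + 50041/1662 = 138305999/4523964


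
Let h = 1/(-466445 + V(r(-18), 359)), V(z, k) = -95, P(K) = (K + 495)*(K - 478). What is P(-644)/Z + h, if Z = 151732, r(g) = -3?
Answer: 19498768097/17697261820 ≈ 1.1018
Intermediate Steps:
P(K) = (-478 + K)*(495 + K) (P(K) = (495 + K)*(-478 + K) = (-478 + K)*(495 + K))
h = -1/466540 (h = 1/(-466445 - 95) = 1/(-466540) = -1/466540 ≈ -2.1434e-6)
P(-644)/Z + h = (-236610 + (-644)**2 + 17*(-644))/151732 - 1/466540 = (-236610 + 414736 - 10948)*(1/151732) - 1/466540 = 167178*(1/151732) - 1/466540 = 83589/75866 - 1/466540 = 19498768097/17697261820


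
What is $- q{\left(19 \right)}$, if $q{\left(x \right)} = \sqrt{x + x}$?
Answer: $- \sqrt{38} \approx -6.1644$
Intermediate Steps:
$q{\left(x \right)} = \sqrt{2} \sqrt{x}$ ($q{\left(x \right)} = \sqrt{2 x} = \sqrt{2} \sqrt{x}$)
$- q{\left(19 \right)} = - \sqrt{2} \sqrt{19} = - \sqrt{38}$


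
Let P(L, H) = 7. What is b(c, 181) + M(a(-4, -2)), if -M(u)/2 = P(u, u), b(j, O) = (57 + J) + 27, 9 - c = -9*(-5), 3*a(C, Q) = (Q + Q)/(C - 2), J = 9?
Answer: 79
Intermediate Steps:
a(C, Q) = 2*Q/(3*(-2 + C)) (a(C, Q) = ((Q + Q)/(C - 2))/3 = ((2*Q)/(-2 + C))/3 = (2*Q/(-2 + C))/3 = 2*Q/(3*(-2 + C)))
c = -36 (c = 9 - (-9)*(-5) = 9 - 1*45 = 9 - 45 = -36)
b(j, O) = 93 (b(j, O) = (57 + 9) + 27 = 66 + 27 = 93)
M(u) = -14 (M(u) = -2*7 = -14)
b(c, 181) + M(a(-4, -2)) = 93 - 14 = 79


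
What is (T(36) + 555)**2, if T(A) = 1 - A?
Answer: 270400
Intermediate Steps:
(T(36) + 555)**2 = ((1 - 1*36) + 555)**2 = ((1 - 36) + 555)**2 = (-35 + 555)**2 = 520**2 = 270400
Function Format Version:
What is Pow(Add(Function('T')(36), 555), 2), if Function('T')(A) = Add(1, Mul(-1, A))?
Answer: 270400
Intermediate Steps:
Pow(Add(Function('T')(36), 555), 2) = Pow(Add(Add(1, Mul(-1, 36)), 555), 2) = Pow(Add(Add(1, -36), 555), 2) = Pow(Add(-35, 555), 2) = Pow(520, 2) = 270400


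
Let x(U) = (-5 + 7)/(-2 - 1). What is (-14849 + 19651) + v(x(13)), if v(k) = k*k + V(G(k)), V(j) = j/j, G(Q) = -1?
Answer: 43231/9 ≈ 4803.4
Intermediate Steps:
V(j) = 1
x(U) = -⅔ (x(U) = 2/(-3) = 2*(-⅓) = -⅔)
v(k) = 1 + k² (v(k) = k*k + 1 = k² + 1 = 1 + k²)
(-14849 + 19651) + v(x(13)) = (-14849 + 19651) + (1 + (-⅔)²) = 4802 + (1 + 4/9) = 4802 + 13/9 = 43231/9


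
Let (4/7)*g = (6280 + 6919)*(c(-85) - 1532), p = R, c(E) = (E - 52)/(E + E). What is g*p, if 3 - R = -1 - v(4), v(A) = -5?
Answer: 24050175079/680 ≈ 3.5368e+7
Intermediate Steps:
c(E) = (-52 + E)/(2*E) (c(E) = (-52 + E)/((2*E)) = (-52 + E)*(1/(2*E)) = (-52 + E)/(2*E))
R = -1 (R = 3 - (-1 - 1*(-5)) = 3 - (-1 + 5) = 3 - 1*4 = 3 - 4 = -1)
p = -1
g = -24050175079/680 (g = 7*((6280 + 6919)*((½)*(-52 - 85)/(-85) - 1532))/4 = 7*(13199*((½)*(-1/85)*(-137) - 1532))/4 = 7*(13199*(137/170 - 1532))/4 = 7*(13199*(-260303/170))/4 = (7/4)*(-3435739297/170) = -24050175079/680 ≈ -3.5368e+7)
g*p = -24050175079/680*(-1) = 24050175079/680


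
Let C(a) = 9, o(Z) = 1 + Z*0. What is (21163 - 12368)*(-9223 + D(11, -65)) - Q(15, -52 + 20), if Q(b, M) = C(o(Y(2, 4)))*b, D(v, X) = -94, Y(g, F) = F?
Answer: -81943150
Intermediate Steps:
o(Z) = 1 (o(Z) = 1 + 0 = 1)
Q(b, M) = 9*b
(21163 - 12368)*(-9223 + D(11, -65)) - Q(15, -52 + 20) = (21163 - 12368)*(-9223 - 94) - 9*15 = 8795*(-9317) - 1*135 = -81943015 - 135 = -81943150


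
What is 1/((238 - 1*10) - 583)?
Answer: -1/355 ≈ -0.0028169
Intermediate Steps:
1/((238 - 1*10) - 583) = 1/((238 - 10) - 583) = 1/(228 - 583) = 1/(-355) = -1/355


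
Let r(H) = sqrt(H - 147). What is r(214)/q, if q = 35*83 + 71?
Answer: sqrt(67)/2976 ≈ 0.0027505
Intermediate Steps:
q = 2976 (q = 2905 + 71 = 2976)
r(H) = sqrt(-147 + H)
r(214)/q = sqrt(-147 + 214)/2976 = sqrt(67)*(1/2976) = sqrt(67)/2976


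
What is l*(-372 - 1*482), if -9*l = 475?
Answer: 405650/9 ≈ 45072.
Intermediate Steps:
l = -475/9 (l = -⅑*475 = -475/9 ≈ -52.778)
l*(-372 - 1*482) = -475*(-372 - 1*482)/9 = -475*(-372 - 482)/9 = -475/9*(-854) = 405650/9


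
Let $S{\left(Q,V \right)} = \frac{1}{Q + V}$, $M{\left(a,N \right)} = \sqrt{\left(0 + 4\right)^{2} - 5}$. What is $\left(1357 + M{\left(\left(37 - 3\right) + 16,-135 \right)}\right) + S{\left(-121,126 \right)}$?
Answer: $\frac{6786}{5} + \sqrt{11} \approx 1360.5$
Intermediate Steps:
$M{\left(a,N \right)} = \sqrt{11}$ ($M{\left(a,N \right)} = \sqrt{4^{2} - 5} = \sqrt{16 - 5} = \sqrt{11}$)
$\left(1357 + M{\left(\left(37 - 3\right) + 16,-135 \right)}\right) + S{\left(-121,126 \right)} = \left(1357 + \sqrt{11}\right) + \frac{1}{-121 + 126} = \left(1357 + \sqrt{11}\right) + \frac{1}{5} = \frac{6786}{5} + \sqrt{11}$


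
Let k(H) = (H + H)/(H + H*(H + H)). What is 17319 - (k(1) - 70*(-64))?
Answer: 38515/3 ≈ 12838.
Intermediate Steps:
k(H) = 2*H/(H + 2*H²) (k(H) = (2*H)/(H + H*(2*H)) = (2*H)/(H + 2*H²) = 2*H/(H + 2*H²))
17319 - (k(1) - 70*(-64)) = 17319 - (2/(1 + 2*1) - 70*(-64)) = 17319 - (2/(1 + 2) + 4480) = 17319 - (2/3 + 4480) = 17319 - (2*(⅓) + 4480) = 17319 - (⅔ + 4480) = 17319 - 1*13442/3 = 17319 - 13442/3 = 38515/3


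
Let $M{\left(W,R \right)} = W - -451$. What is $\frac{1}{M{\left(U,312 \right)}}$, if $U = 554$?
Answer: $\frac{1}{1005} \approx 0.00099503$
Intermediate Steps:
$M{\left(W,R \right)} = 451 + W$ ($M{\left(W,R \right)} = W + 451 = 451 + W$)
$\frac{1}{M{\left(U,312 \right)}} = \frac{1}{451 + 554} = \frac{1}{1005}$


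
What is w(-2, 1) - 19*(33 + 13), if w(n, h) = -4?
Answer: -878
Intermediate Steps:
w(-2, 1) - 19*(33 + 13) = -4 - 19*(33 + 13) = -4 - 19*46 = -4 - 874 = -878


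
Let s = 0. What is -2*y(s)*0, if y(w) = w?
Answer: 0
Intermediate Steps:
-2*y(s)*0 = -2*0*0 = 0*0 = 0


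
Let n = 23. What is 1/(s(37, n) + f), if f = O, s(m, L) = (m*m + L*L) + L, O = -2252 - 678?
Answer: -1/1009 ≈ -0.00099108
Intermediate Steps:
O = -2930
s(m, L) = L + L**2 + m**2 (s(m, L) = (m**2 + L**2) + L = (L**2 + m**2) + L = L + L**2 + m**2)
f = -2930
1/(s(37, n) + f) = 1/((23 + 23**2 + 37**2) - 2930) = 1/((23 + 529 + 1369) - 2930) = 1/(1921 - 2930) = 1/(-1009) = -1/1009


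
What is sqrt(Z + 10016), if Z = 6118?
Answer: sqrt(16134) ≈ 127.02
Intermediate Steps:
sqrt(Z + 10016) = sqrt(6118 + 10016) = sqrt(16134)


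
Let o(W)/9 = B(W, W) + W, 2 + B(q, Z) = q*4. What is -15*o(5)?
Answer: -3105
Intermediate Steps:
B(q, Z) = -2 + 4*q (B(q, Z) = -2 + q*4 = -2 + 4*q)
o(W) = -18 + 45*W (o(W) = 9*((-2 + 4*W) + W) = 9*(-2 + 5*W) = -18 + 45*W)
-15*o(5) = -15*(-18 + 45*5) = -15*(-18 + 225) = -15*207 = -3105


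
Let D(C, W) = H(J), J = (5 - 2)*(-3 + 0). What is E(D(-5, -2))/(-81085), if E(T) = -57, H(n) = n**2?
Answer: 57/81085 ≈ 0.00070297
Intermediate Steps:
J = -9 (J = 3*(-3) = -9)
D(C, W) = 81 (D(C, W) = (-9)**2 = 81)
E(D(-5, -2))/(-81085) = -57/(-81085) = -57*(-1/81085) = 57/81085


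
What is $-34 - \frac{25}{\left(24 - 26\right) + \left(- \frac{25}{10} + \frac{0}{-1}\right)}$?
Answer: $- \frac{256}{9} \approx -28.444$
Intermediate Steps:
$-34 - \frac{25}{\left(24 - 26\right) + \left(- \frac{25}{10} + \frac{0}{-1}\right)} = -34 - \frac{25}{\left(24 - 26\right) + \left(\left(-25\right) \frac{1}{10} + 0 \left(-1\right)\right)} = -34 - \frac{25}{-2 + \left(- \frac{5}{2} + 0\right)} = -34 - \frac{25}{-2 - \frac{5}{2}} = -34 - \frac{25}{- \frac{9}{2}} = -34 - - \frac{50}{9} = -34 + \frac{50}{9} = - \frac{256}{9}$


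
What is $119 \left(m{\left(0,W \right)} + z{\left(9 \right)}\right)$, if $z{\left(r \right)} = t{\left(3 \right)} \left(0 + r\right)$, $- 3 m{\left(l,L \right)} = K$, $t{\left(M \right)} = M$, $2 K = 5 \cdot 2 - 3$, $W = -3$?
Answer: $\frac{18445}{6} \approx 3074.2$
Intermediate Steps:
$K = \frac{7}{2}$ ($K = \frac{5 \cdot 2 - 3}{2} = \frac{10 - 3}{2} = \frac{1}{2} \cdot 7 = \frac{7}{2} \approx 3.5$)
$m{\left(l,L \right)} = - \frac{7}{6}$ ($m{\left(l,L \right)} = \left(- \frac{1}{3}\right) \frac{7}{2} = - \frac{7}{6}$)
$z{\left(r \right)} = 3 r$ ($z{\left(r \right)} = 3 \left(0 + r\right) = 3 r$)
$119 \left(m{\left(0,W \right)} + z{\left(9 \right)}\right) = 119 \left(- \frac{7}{6} + 3 \cdot 9\right) = 119 \left(- \frac{7}{6} + 27\right) = 119 \cdot \frac{155}{6} = \frac{18445}{6}$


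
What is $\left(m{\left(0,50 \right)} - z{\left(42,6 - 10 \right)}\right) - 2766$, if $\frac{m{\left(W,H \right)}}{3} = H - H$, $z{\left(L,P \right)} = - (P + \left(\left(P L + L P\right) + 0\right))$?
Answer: $-3106$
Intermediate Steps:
$z{\left(L,P \right)} = - P - 2 L P$ ($z{\left(L,P \right)} = - (P + \left(\left(L P + L P\right) + 0\right)) = - (P + \left(2 L P + 0\right)) = - (P + 2 L P) = - P - 2 L P$)
$m{\left(W,H \right)} = 0$ ($m{\left(W,H \right)} = 3 \left(H - H\right) = 3 \cdot 0 = 0$)
$\left(m{\left(0,50 \right)} - z{\left(42,6 - 10 \right)}\right) - 2766 = \left(0 - - \left(6 - 10\right) \left(1 + 2 \cdot 42\right)\right) - 2766 = \left(0 - - \left(6 - 10\right) \left(1 + 84\right)\right) - 2766 = \left(0 - \left(-1\right) \left(-4\right) 85\right) - 2766 = \left(0 - 340\right) - 2766 = -340 - 2766 = -3106$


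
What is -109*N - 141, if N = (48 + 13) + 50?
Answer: -12240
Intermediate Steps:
N = 111 (N = 61 + 50 = 111)
-109*N - 141 = -109*111 - 141 = -12099 - 141 = -12240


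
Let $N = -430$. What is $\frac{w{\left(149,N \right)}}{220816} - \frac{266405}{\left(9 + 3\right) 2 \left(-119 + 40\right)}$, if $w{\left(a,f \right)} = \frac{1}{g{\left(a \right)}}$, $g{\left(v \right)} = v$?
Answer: $\frac{1095643310927}{7797675408} \approx 140.51$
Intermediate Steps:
$w{\left(a,f \right)} = \frac{1}{a}$
$\frac{w{\left(149,N \right)}}{220816} - \frac{266405}{\left(9 + 3\right) 2 \left(-119 + 40\right)} = \frac{1}{149 \cdot 220816} - \frac{266405}{\left(9 + 3\right) 2 \left(-119 + 40\right)} = \frac{1}{149} \cdot \frac{1}{220816} - \frac{266405}{12 \cdot 2 \left(-79\right)} = \frac{1}{32901584} - \frac{266405}{24 \left(-79\right)} = \frac{1}{32901584} - \frac{266405}{-1896} = \frac{1}{32901584} - - \frac{266405}{1896} = \frac{1}{32901584} + \frac{266405}{1896} = \frac{1095643310927}{7797675408}$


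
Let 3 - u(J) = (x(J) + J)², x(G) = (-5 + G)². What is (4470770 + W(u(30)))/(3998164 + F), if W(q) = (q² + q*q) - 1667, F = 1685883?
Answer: 368124222071/5684047 ≈ 64764.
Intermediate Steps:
u(J) = 3 - (J + (-5 + J)²)² (u(J) = 3 - ((-5 + J)² + J)² = 3 - (J + (-5 + J)²)²)
W(q) = -1667 + 2*q² (W(q) = (q² + q²) - 1667 = 2*q² - 1667 = -1667 + 2*q²)
(4470770 + W(u(30)))/(3998164 + F) = (4470770 + (-1667 + 2*(3 - (30 + (-5 + 30)²)²)²))/(3998164 + 1685883) = (4470770 + (-1667 + 2*(3 - (30 + 25²)²)²))/5684047 = (4470770 + (-1667 + 2*(3 - (30 + 625)²)²))*(1/5684047) = (4470770 + (-1667 + 2*(3 - 1*655²)²))*(1/5684047) = (4470770 + (-1667 + 2*(3 - 1*429025)²))*(1/5684047) = (4470770 + (-1667 + 2*(3 - 429025)²))*(1/5684047) = (4470770 + (-1667 + 2*(-429022)²))*(1/5684047) = (4470770 + (-1667 + 2*184059876484))*(1/5684047) = (4470770 + (-1667 + 368119752968))*(1/5684047) = (4470770 + 368119751301)*(1/5684047) = 368124222071*(1/5684047) = 368124222071/5684047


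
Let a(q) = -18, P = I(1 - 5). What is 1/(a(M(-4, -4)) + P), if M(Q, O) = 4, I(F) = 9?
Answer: -1/9 ≈ -0.11111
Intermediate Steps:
P = 9
1/(a(M(-4, -4)) + P) = 1/(-18 + 9) = 1/(-9) = -1/9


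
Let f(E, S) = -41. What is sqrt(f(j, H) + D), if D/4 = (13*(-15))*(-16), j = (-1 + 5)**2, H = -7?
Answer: sqrt(12439) ≈ 111.53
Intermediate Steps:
j = 16 (j = 4**2 = 16)
D = 12480 (D = 4*((13*(-15))*(-16)) = 4*(-195*(-16)) = 4*3120 = 12480)
sqrt(f(j, H) + D) = sqrt(-41 + 12480) = sqrt(12439)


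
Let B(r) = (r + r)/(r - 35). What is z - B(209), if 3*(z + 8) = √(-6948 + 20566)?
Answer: -905/87 + √13618/3 ≈ 28.496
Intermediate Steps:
B(r) = 2*r/(-35 + r) (B(r) = (2*r)/(-35 + r) = 2*r/(-35 + r))
z = -8 + √13618/3 (z = -8 + √(-6948 + 20566)/3 = -8 + √13618/3 ≈ 30.899)
z - B(209) = (-8 + √13618/3) - 2*209/(-35 + 209) = (-8 + √13618/3) - 2*209/174 = (-8 + √13618/3) - 1*209/87 = (-8 + √13618/3) - 209/87 = -905/87 + √13618/3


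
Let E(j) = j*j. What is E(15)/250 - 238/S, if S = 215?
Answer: -89/430 ≈ -0.20698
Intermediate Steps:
E(j) = j²
E(15)/250 - 238/S = 15²/250 - 238/215 = 225*(1/250) - 238*1/215 = 9/10 - 238/215 = -89/430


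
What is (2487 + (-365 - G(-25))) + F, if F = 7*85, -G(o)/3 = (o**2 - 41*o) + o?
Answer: 7592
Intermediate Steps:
G(o) = -3*o**2 + 120*o (G(o) = -3*((o**2 - 41*o) + o) = -3*(o**2 - 40*o) = -3*o**2 + 120*o)
F = 595
(2487 + (-365 - G(-25))) + F = (2487 + (-365 - 3*(-25)*(40 - 1*(-25)))) + 595 = (2487 + (-365 - 3*(-25)*(40 + 25))) + 595 = (2487 + (-365 - 3*(-25)*65)) + 595 = (2487 + (-365 - 1*(-4875))) + 595 = (2487 + (-365 + 4875)) + 595 = (2487 + 4510) + 595 = 6997 + 595 = 7592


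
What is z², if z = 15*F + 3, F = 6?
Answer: 8649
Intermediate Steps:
z = 93 (z = 15*6 + 3 = 90 + 3 = 93)
z² = 93² = 8649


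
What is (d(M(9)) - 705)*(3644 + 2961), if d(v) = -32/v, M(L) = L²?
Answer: -377389885/81 ≈ -4.6591e+6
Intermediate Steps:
(d(M(9)) - 705)*(3644 + 2961) = (-32/(9²) - 705)*(3644 + 2961) = (-32/81 - 705)*6605 = -57137/81*6605 = -377389885/81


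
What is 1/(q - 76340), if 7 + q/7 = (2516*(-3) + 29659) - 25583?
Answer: -1/100693 ≈ -9.9312e-6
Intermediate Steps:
q = -24353 (q = -49 + 7*((2516*(-3) + 29659) - 25583) = -49 + 7*((-7548 + 29659) - 25583) = -49 + 7*(22111 - 25583) = -49 + 7*(-3472) = -49 - 24304 = -24353)
1/(q - 76340) = 1/(-24353 - 76340) = 1/(-100693) = -1/100693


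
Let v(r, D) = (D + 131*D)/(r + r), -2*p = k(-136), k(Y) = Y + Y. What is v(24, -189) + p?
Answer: -1535/4 ≈ -383.75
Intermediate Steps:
k(Y) = 2*Y
p = 136 (p = -(-136) = -1/2*(-272) = 136)
v(r, D) = 66*D/r (v(r, D) = (132*D)/((2*r)) = (132*D)*(1/(2*r)) = 66*D/r)
v(24, -189) + p = 66*(-189)/24 + 136 = 66*(-189)*(1/24) + 136 = -2079/4 + 136 = -1535/4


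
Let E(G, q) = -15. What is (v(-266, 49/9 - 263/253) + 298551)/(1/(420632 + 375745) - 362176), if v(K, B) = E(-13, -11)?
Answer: -237747204072/288428636351 ≈ -0.82428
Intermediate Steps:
v(K, B) = -15
(v(-266, 49/9 - 263/253) + 298551)/(1/(420632 + 375745) - 362176) = (-15 + 298551)/(1/(420632 + 375745) - 362176) = 298536/(1/796377 - 362176) = 298536/(-288428636351/796377) = 298536*(-796377/288428636351) = -237747204072/288428636351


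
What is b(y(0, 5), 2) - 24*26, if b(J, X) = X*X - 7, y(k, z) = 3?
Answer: -627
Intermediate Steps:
b(J, X) = -7 + X² (b(J, X) = X² - 7 = -7 + X²)
b(y(0, 5), 2) - 24*26 = (-7 + 2²) - 24*26 = (-7 + 4) - 624 = -3 - 624 = -627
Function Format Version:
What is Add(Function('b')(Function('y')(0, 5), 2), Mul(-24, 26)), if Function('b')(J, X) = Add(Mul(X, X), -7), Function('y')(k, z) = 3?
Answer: -627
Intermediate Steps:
Function('b')(J, X) = Add(-7, Pow(X, 2)) (Function('b')(J, X) = Add(Pow(X, 2), -7) = Add(-7, Pow(X, 2)))
Add(Function('b')(Function('y')(0, 5), 2), Mul(-24, 26)) = Add(Add(-7, Pow(2, 2)), Mul(-24, 26)) = Add(Add(-7, 4), -624) = Add(-3, -624) = -627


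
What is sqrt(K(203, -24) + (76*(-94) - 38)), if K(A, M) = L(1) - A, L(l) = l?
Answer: 2*I*sqrt(1846) ≈ 85.93*I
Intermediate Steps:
K(A, M) = 1 - A
sqrt(K(203, -24) + (76*(-94) - 38)) = sqrt((1 - 1*203) + (76*(-94) - 38)) = sqrt((1 - 203) + (-7144 - 38)) = sqrt(-202 - 7182) = sqrt(-7384) = 2*I*sqrt(1846)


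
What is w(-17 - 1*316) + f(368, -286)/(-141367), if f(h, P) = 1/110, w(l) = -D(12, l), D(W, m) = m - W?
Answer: 5364877649/15550370 ≈ 345.00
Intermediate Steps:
w(l) = 12 - l (w(l) = -(l - 1*12) = -(l - 12) = -(-12 + l) = 12 - l)
f(h, P) = 1/110
w(-17 - 1*316) + f(368, -286)/(-141367) = (12 - (-17 - 1*316)) + (1/110)/(-141367) = (12 - (-17 - 316)) + (1/110)*(-1/141367) = (12 - 1*(-333)) - 1/15550370 = (12 + 333) - 1/15550370 = 345 - 1/15550370 = 5364877649/15550370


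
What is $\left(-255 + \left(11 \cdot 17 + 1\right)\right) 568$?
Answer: $-38056$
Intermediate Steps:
$\left(-255 + \left(11 \cdot 17 + 1\right)\right) 568 = \left(-255 + \left(187 + 1\right)\right) 568 = \left(-255 + 188\right) 568 = \left(-67\right) 568 = -38056$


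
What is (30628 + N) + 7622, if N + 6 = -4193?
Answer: 34051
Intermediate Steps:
N = -4199 (N = -6 - 4193 = -4199)
(30628 + N) + 7622 = (30628 - 4199) + 7622 = 26429 + 7622 = 34051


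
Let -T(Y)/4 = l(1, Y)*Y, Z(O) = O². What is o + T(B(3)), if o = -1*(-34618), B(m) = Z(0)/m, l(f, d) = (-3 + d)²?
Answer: 34618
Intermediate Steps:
B(m) = 0 (B(m) = 0²/m = 0/m = 0)
o = 34618
T(Y) = -4*Y*(-3 + Y)² (T(Y) = -4*(-3 + Y)²*Y = -4*Y*(-3 + Y)²)
o + T(B(3)) = 34618 - 4*0*(-3 + 0)² = 34618 - 4*0*(-3)² = 34618 - 4*0*9 = 34618 + 0 = 34618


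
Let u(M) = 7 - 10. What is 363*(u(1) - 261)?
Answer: -95832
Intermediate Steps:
u(M) = -3
363*(u(1) - 261) = 363*(-3 - 261) = 363*(-264) = -95832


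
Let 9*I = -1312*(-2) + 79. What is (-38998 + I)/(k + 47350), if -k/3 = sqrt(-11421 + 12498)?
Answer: -5497003550/6726038421 - 116093*sqrt(1077)/2242012807 ≈ -0.81897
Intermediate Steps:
k = -3*sqrt(1077) (k = -3*sqrt(-11421 + 12498) = -3*sqrt(1077) ≈ -98.453)
I = 901/3 (I = (-1312*(-2) + 79)/9 = (-32*(-82) + 79)/9 = (2624 + 79)/9 = (1/9)*2703 = 901/3 ≈ 300.33)
(-38998 + I)/(k + 47350) = (-38998 + 901/3)/(-3*sqrt(1077) + 47350) = -116093/(3*(47350 - 3*sqrt(1077)))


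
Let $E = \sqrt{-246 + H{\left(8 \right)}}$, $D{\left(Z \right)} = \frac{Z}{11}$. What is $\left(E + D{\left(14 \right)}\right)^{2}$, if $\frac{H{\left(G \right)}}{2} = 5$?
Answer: $- \frac{28360}{121} + \frac{56 i \sqrt{59}}{11} \approx -234.38 + 39.104 i$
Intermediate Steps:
$D{\left(Z \right)} = \frac{Z}{11}$ ($D{\left(Z \right)} = Z \frac{1}{11} = \frac{Z}{11}$)
$H{\left(G \right)} = 10$ ($H{\left(G \right)} = 2 \cdot 5 = 10$)
$E = 2 i \sqrt{59}$ ($E = \sqrt{-246 + 10} = \sqrt{-236} = 2 i \sqrt{59} \approx 15.362 i$)
$\left(E + D{\left(14 \right)}\right)^{2} = \left(2 i \sqrt{59} + \frac{1}{11} \cdot 14\right)^{2} = \left(2 i \sqrt{59} + \frac{14}{11}\right)^{2} = \left(\frac{14}{11} + 2 i \sqrt{59}\right)^{2}$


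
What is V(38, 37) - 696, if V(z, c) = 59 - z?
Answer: -675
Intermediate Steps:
V(38, 37) - 696 = (59 - 1*38) - 696 = (59 - 38) - 696 = 21 - 696 = -675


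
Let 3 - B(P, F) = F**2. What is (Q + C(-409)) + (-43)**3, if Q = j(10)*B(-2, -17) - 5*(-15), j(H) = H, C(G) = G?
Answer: -82701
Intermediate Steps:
B(P, F) = 3 - F**2
Q = -2785 (Q = 10*(3 - 1*(-17)**2) - 5*(-15) = 10*(3 - 1*289) + 75 = 10*(3 - 289) + 75 = 10*(-286) + 75 = -2860 + 75 = -2785)
(Q + C(-409)) + (-43)**3 = (-2785 - 409) + (-43)**3 = -3194 - 79507 = -82701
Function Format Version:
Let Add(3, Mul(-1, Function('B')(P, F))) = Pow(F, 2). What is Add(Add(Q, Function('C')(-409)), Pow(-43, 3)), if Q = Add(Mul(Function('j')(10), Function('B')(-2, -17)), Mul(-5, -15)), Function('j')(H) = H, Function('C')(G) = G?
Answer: -82701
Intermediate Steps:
Function('B')(P, F) = Add(3, Mul(-1, Pow(F, 2)))
Q = -2785 (Q = Add(Mul(10, Add(3, Mul(-1, Pow(-17, 2)))), Mul(-5, -15)) = Add(Mul(10, Add(3, Mul(-1, 289))), 75) = Add(Mul(10, Add(3, -289)), 75) = Add(Mul(10, -286), 75) = Add(-2860, 75) = -2785)
Add(Add(Q, Function('C')(-409)), Pow(-43, 3)) = Add(Add(-2785, -409), Pow(-43, 3)) = Add(-3194, -79507) = -82701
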